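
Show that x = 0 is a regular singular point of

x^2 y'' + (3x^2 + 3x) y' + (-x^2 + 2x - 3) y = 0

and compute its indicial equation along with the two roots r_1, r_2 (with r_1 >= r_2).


Divide by x^2 to reach normal form y'' + P_1(x) y' + P_2(x) y = 0 with P_1(x) = 3 + 3/x and P_2(x) = -1 + 2/x - 3/x^2.
x = 0 is a singular point because the y'-coefficient 3 + 3/x has a pole at x = 0 and the y-coefficient -1 + 2/x - 3/x^2 has a pole at x = 0.
It is a regular singular point because x P_1(x) = p(x) = 3x + 3 and x^2 P_2(x) = q(x) = -x^2 + 2x - 3 are polynomials, hence analytic at x = 0.
p(0) = 3,  q(0) = -3.
Indicial equation: r(r-1) + p(0) r + q(0) = 0, i.e. r^2 + (p(0) - 1) r + q(0) = 0, i.e. r^2 + 2 r - 3 = 0.
Discriminant: (2)^2 - 4(-3) = 16, so r = (-2 ± 4)/2.
Solving: r_1 = 1, r_2 = -3.

indicial: r^2 + 2 r - 3 = 0; roots r_1 = 1, r_2 = -3


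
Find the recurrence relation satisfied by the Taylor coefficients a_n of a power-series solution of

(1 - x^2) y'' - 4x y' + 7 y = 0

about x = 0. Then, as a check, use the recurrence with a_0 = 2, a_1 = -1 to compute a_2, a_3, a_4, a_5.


Substitute y = sum_n a_n x^n.
(1 - 1 x^2) y'' contributes (n+2)(n+1) a_{n+2} - n(n-1) a_n at x^n.
-4 x y'(x) contributes -4 n a_n at x^n.
7 y(x) contributes 7 a_n at x^n.
Matching x^n: (n+2)(n+1) a_{n+2} + (-n(n-1) - 4 n + 7) a_n = 0.
Thus a_{n+2} = (n(n-1) + 4 n - 7) / ((n+1)(n+2)) * a_n.

Check with a_0 = 2, a_1 = -1 (apply the recurrence for n = 0, 1, 2, 3): a_0 = 2, a_1 = -1, a_2 = -7, a_3 = 1/2, a_4 = -7/4, a_5 = 11/40.

a_(n+2) = (n(n-1) + 4 n - 7) / ((n+1)(n+2)) * a_n; check: a_0 = 2, a_1 = -1, a_2 = -7, a_3 = 1/2, a_4 = -7/4, a_5 = 11/40


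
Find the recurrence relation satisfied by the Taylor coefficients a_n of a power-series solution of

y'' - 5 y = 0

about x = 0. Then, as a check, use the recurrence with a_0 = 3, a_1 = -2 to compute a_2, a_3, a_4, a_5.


Substitute y = sum_n a_n x^n into y'' + (const) y = 0.
y''(x) = sum_{n>=0} (n+2)(n+1) a_{n+2} x^n.
The ODE becomes sum_n [(n+2)(n+1) a_{n+2} - 5 a_n] x^n = 0.
Setting each coefficient to zero gives the recurrence:
  (n+2)(n+1) a_{n+2} - 5 a_n = 0,
  a_{n+2} = 5 / ((n+1)(n+2)) a_n.

Check with a_0 = 3, a_1 = -2 (apply the recurrence for n = 0, 1, 2, 3): a_0 = 3, a_1 = -2, a_2 = 15/2, a_3 = -5/3, a_4 = 25/8, a_5 = -5/12.

a_{n+2} = 5/((n+1)(n+2)) * a_n; check: a_0 = 3, a_1 = -2, a_2 = 15/2, a_3 = -5/3, a_4 = 25/8, a_5 = -5/12


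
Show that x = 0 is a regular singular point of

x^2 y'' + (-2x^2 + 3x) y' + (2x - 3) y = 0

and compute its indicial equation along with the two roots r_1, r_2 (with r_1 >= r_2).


Divide by x^2 to reach normal form y'' + P_1(x) y' + P_2(x) y = 0 with P_1(x) = -2 + 3/x and P_2(x) = 2/x - 3/x^2.
x = 0 is a singular point because the y'-coefficient -2 + 3/x has a pole at x = 0 and the y-coefficient 2/x - 3/x^2 has a pole at x = 0.
It is a regular singular point because x P_1(x) = p(x) = 3 - 2x and x^2 P_2(x) = q(x) = 2x - 3 are polynomials, hence analytic at x = 0.
p(0) = 3,  q(0) = -3.
Indicial equation: r(r-1) + p(0) r + q(0) = 0, i.e. r^2 + (p(0) - 1) r + q(0) = 0, i.e. r^2 + 2 r - 3 = 0.
Discriminant: (2)^2 - 4(-3) = 16, so r = (-2 ± 4)/2.
Solving: r_1 = 1, r_2 = -3.

indicial: r^2 + 2 r - 3 = 0; roots r_1 = 1, r_2 = -3


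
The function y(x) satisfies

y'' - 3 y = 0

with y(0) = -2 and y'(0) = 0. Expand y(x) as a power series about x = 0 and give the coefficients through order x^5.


Ansatz: y(x) = sum_{n>=0} a_n x^n, so y'(x) = sum_{n>=1} n a_n x^(n-1) and y''(x) = sum_{n>=2} n(n-1) a_n x^(n-2).
Substitute into P(x) y'' + Q(x) y' + R(x) y = 0 with P(x) = 1, Q(x) = 0, R(x) = -3, and match powers of x.
Initial conditions: a_0 = -2, a_1 = 0.
Setting the coefficient of each power of x to zero and solving order by order (substituting the coefficients already found):
  x^0: 2 a_2 - 3 a_0 = 0  ->  2 a_2 = 3 a_0 = -6  ->  a_2 = -3
  x^1: 6 a_3 - 3 a_1 = 0  ->  6 a_3 = 3 a_1 = 0  ->  a_3 = 0
  x^2: 12 a_4 - 3 a_2 = 0  ->  12 a_4 = 3 a_2 = -9  ->  a_4 = -3/4
  x^3: 20 a_5 - 3 a_3 = 0  ->  20 a_5 = 3 a_3 = 0  ->  a_5 = 0
Truncated series: y(x) = -2 - 3 x^2 - (3/4) x^4 + O(x^6).

a_0 = -2; a_1 = 0; a_2 = -3; a_3 = 0; a_4 = -3/4; a_5 = 0


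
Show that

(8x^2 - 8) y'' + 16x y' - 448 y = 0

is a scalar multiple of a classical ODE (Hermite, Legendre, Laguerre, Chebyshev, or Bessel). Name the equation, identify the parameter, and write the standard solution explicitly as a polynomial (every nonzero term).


All three coefficients share the factor -8; dividing through by -8 gives  (1 - x^2) y'' - 2x y' + 56 y = 0.
This matches the Legendre equation (1 - x^2) y'' - 2x y' + n(n+1) y = 0 (note the -2x y' term) with n(n+1) = 56, so n = 7; the polynomial solution is P_7(x).
With y = sum_k a_k x^k, matching x^k gives (k+2)(k+1) a_{k+2} = [k(k+1) - n(n+1)] a_k = (k - 7)(k + 8) a_k. The right side vanishes at k = 7, so the series with the parity of 7 terminates at degree 7.
Standard normalization (P_n(1) = 1): leading coefficient (2n)!/(2^n (n!)^2) = 87178291200/(128*25401600) = 429/16, so a_7 = 429/16. Work downward with a_k = (k+1)(k+2) a_{k+2} / ((k - 7)(k + 8)):
  a_5 = (6)(7)(429/16) / ((5 - 7)(5 + 8)) = (9009/8)/(-26) = -693/16
  a_3 = (4)(5)(-693/16) / ((3 - 7)(3 + 8)) = (-3465/4)/(-44) = 315/16
  a_1 = (2)(3)(315/16) / ((1 - 7)(1 + 8)) = (945/8)/(-54) = -35/16
Hence P_7(x) = 429 x^7/16 - 693 x^5/16 + 315 x^3/16 - 35 x/16.

P_7(x); series = 429 x^7/16 - 693 x^5/16 + 315 x^3/16 - 35 x/16


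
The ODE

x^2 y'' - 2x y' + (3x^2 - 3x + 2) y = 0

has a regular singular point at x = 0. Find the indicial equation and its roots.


Divide by x^2 to reach normal form y'' + P_1(x) y' + P_2(x) y = 0 with P_1(x) = -2/x and P_2(x) = 3 - 3/x + 2/x^2.
x = 0 is a singular point because the y'-coefficient -2/x has a pole at x = 0 and the y-coefficient 3 - 3/x + 2/x^2 has a pole at x = 0.
It is a regular singular point because x P_1(x) = p(x) = -2 and x^2 P_2(x) = q(x) = 3x^2 - 3x + 2 are polynomials, hence analytic at x = 0.
p(0) = -2,  q(0) = 2.
Indicial equation: r(r-1) + p(0) r + q(0) = 0, i.e. r^2 + (p(0) - 1) r + q(0) = 0, i.e. r^2 - 3 r + 2 = 0.
Discriminant: (-3)^2 - 4(2) = 1, so r = (3 ± 1)/2.
Solving: r_1 = 2, r_2 = 1.

indicial: r^2 - 3 r + 2 = 0; roots r_1 = 2, r_2 = 1


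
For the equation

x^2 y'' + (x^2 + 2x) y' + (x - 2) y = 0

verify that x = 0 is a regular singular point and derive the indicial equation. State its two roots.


Divide by x^2 to reach normal form y'' + P_1(x) y' + P_2(x) y = 0 with P_1(x) = 1 + 2/x and P_2(x) = 1/x - 2/x^2.
x = 0 is a singular point because the y'-coefficient 1 + 2/x has a pole at x = 0 and the y-coefficient 1/x - 2/x^2 has a pole at x = 0.
It is a regular singular point because x P_1(x) = p(x) = x + 2 and x^2 P_2(x) = q(x) = x - 2 are polynomials, hence analytic at x = 0.
p(0) = 2,  q(0) = -2.
Indicial equation: r(r-1) + p(0) r + q(0) = 0, i.e. r^2 + (p(0) - 1) r + q(0) = 0, i.e. r^2 + 1 r - 2 = 0.
Discriminant: (1)^2 - 4(-2) = 9, so r = (-1 ± 3)/2.
Solving: r_1 = 1, r_2 = -2.

indicial: r^2 + 1 r - 2 = 0; roots r_1 = 1, r_2 = -2


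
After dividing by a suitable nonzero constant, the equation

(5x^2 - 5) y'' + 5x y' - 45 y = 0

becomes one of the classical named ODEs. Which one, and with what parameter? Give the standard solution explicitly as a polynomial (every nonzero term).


All three coefficients share the factor -5; dividing through by -5 gives  (1 - x^2) y'' - x y' + 9 y = 0.
This matches the Chebyshev equation (1 - x^2) y'' - x y' + n^2 y = 0 (note the -x y' term, not -2x y') with n^2 = 9, so n = 3; the polynomial solution is T_3(x).
With y = sum_k a_k x^k, matching x^k gives (k+2)(k+1) a_{k+2} = (k^2 - n^2) a_k = (k - 3)(k + 3) a_k. The right side vanishes at k = 3, so the series with the parity of 3 terminates at degree 3.
Standard normalization: leading coefficient of T_n is 2^(n-1), so a_3 = 2^2 = 4. Work downward with a_k = (k+1)(k+2) a_{k+2} / ((k - 3)(k + 3)):
  a_1 = (2)(3)(4) / ((1 - 3)(1 + 3)) = 24/(-8) = -3
Hence T_3(x) = 4 x^3 - 3 x.

T_3(x); series = 4 x^3 - 3 x


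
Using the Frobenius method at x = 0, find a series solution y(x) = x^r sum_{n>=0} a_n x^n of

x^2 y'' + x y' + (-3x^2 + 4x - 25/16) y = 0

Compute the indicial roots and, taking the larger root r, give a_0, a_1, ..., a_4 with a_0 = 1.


Write in Frobenius form y'' + (p(x)/x) y' + (q(x)/x^2) y = 0:
  p(x) = 1,  q(x) = -3x^2 + 4x - 25/16.
Indicial equation: r(r-1) + (1) r + (-25/16) = 0 -> roots r_1 = 5/4, r_2 = -5/4.
Take r = r_1 = 5/4. Let y(x) = x^r sum_{n>=0} a_n x^n with a_0 = 1.
Substitute y = x^r sum a_n x^n and match x^{r+n}. The recurrence is
  D(n) a_n + 4 a_{n-1} - 3 a_{n-2} = 0,  where D(n) = (r+n)(r+n-1) + (1)(r+n) + (-25/16).
  a_n = [-4 a_{n-1} + 3 a_{n-2}] / D(n).
Since the indicial polynomial factors as (r - r_1)(r - r_2), D(n) = (r_1 + n - r_1)(r_1 + n - r_2) = n(n + 5/2).
Evaluating step by step (a_0 = 1):
  n = 1: D(1) = 1(1 + 5/2) = 7/2; numerator = -4(1) = -4; a_1 = (-4)/(7/2) = -8/7
  n = 2: D(2) = 2(2 + 5/2) = 9; numerator = -4(-8/7) + 3(1) = 53/7; a_2 = (53/7)/(9) = 53/63
  n = 3: D(3) = 3(3 + 5/2) = 33/2; numerator = -4(53/63) + 3(-8/7) = -428/63; a_3 = (-428/63)/(33/2) = -856/2079
  n = 4: D(4) = 4(4 + 5/2) = 26; numerator = -4(-856/2079) + 3(53/63) = 8671/2079; a_4 = (8671/2079)/(26) = 667/4158

r = 5/4; a_0 = 1; a_1 = -8/7; a_2 = 53/63; a_3 = -856/2079; a_4 = 667/4158


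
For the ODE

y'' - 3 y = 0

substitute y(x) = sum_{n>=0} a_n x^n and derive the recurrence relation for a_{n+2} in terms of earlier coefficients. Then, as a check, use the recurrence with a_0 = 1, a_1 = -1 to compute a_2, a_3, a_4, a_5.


Substitute y = sum_n a_n x^n into y'' + (const) y = 0.
y''(x) = sum_{n>=0} (n+2)(n+1) a_{n+2} x^n.
The ODE becomes sum_n [(n+2)(n+1) a_{n+2} - 3 a_n] x^n = 0.
Setting each coefficient to zero gives the recurrence:
  (n+2)(n+1) a_{n+2} - 3 a_n = 0,
  a_{n+2} = 3 / ((n+1)(n+2)) a_n.

Check with a_0 = 1, a_1 = -1 (apply the recurrence for n = 0, 1, 2, 3): a_0 = 1, a_1 = -1, a_2 = 3/2, a_3 = -1/2, a_4 = 3/8, a_5 = -3/40.

a_{n+2} = 3/((n+1)(n+2)) * a_n; check: a_0 = 1, a_1 = -1, a_2 = 3/2, a_3 = -1/2, a_4 = 3/8, a_5 = -3/40


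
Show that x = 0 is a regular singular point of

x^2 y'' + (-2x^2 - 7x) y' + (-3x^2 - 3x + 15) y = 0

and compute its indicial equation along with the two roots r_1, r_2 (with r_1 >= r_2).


Divide by x^2 to reach normal form y'' + P_1(x) y' + P_2(x) y = 0 with P_1(x) = -2 - 7/x and P_2(x) = -3 - 3/x + 15/x^2.
x = 0 is a singular point because the y'-coefficient -2 - 7/x has a pole at x = 0 and the y-coefficient -3 - 3/x + 15/x^2 has a pole at x = 0.
It is a regular singular point because x P_1(x) = p(x) = -2x - 7 and x^2 P_2(x) = q(x) = -3x^2 - 3x + 15 are polynomials, hence analytic at x = 0.
p(0) = -7,  q(0) = 15.
Indicial equation: r(r-1) + p(0) r + q(0) = 0, i.e. r^2 + (p(0) - 1) r + q(0) = 0, i.e. r^2 - 8 r + 15 = 0.
Discriminant: (-8)^2 - 4(15) = 4, so r = (8 ± 2)/2.
Solving: r_1 = 5, r_2 = 3.

indicial: r^2 - 8 r + 15 = 0; roots r_1 = 5, r_2 = 3


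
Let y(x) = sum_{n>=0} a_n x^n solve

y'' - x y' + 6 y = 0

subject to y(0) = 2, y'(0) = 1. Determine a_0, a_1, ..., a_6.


Ansatz: y(x) = sum_{n>=0} a_n x^n, so y'(x) = sum_{n>=1} n a_n x^(n-1) and y''(x) = sum_{n>=2} n(n-1) a_n x^(n-2).
Substitute into P(x) y'' + Q(x) y' + R(x) y = 0 with P(x) = 1, Q(x) = -x, R(x) = 6, and match powers of x.
Initial conditions: a_0 = 2, a_1 = 1.
Setting the coefficient of each power of x to zero and solving order by order (substituting the coefficients already found):
  x^0: 2 a_2 + 6 a_0 = 0  ->  2 a_2 = -6 a_0 = -12  ->  a_2 = -6
  x^1: 6 a_3 + 5 a_1 = 0  ->  6 a_3 = -5 a_1 = -5  ->  a_3 = -5/6
  x^2: 12 a_4 + 4 a_2 = 0  ->  12 a_4 = -4 a_2 = 24  ->  a_4 = 2
  x^3: 20 a_5 + 3 a_3 = 0  ->  20 a_5 = -3 a_3 = 5/2  ->  a_5 = 1/8
  x^4: 30 a_6 + 2 a_4 = 0  ->  30 a_6 = -2 a_4 = -4  ->  a_6 = -2/15
Truncated series: y(x) = 2 + x - 6 x^2 - (5/6) x^3 + 2 x^4 + (1/8) x^5 - (2/15) x^6 + O(x^7).

a_0 = 2; a_1 = 1; a_2 = -6; a_3 = -5/6; a_4 = 2; a_5 = 1/8; a_6 = -2/15


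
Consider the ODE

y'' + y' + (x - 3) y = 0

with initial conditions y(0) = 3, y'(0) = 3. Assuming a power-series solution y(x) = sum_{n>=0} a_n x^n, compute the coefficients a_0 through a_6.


Ansatz: y(x) = sum_{n>=0} a_n x^n, so y'(x) = sum_{n>=1} n a_n x^(n-1) and y''(x) = sum_{n>=2} n(n-1) a_n x^(n-2).
Substitute into P(x) y'' + Q(x) y' + R(x) y = 0 with P(x) = 1, Q(x) = 1, R(x) = x - 3, and match powers of x.
Initial conditions: a_0 = 3, a_1 = 3.
Setting the coefficient of each power of x to zero and solving order by order (substituting the coefficients already found):
  x^0: 2 a_2 + a_1 - 3 a_0 = 0  ->  2 a_2 = -a_1 + 3 a_0 = 6  ->  a_2 = 3
  x^1: 6 a_3 + 2 a_2 - 3 a_1 + a_0 = 0  ->  6 a_3 = -2 a_2 + 3 a_1 - a_0 = 0  ->  a_3 = 0
  x^2: 12 a_4 + 3 a_3 - 3 a_2 + a_1 = 0  ->  12 a_4 = -3 a_3 + 3 a_2 - a_1 = 6  ->  a_4 = 1/2
  x^3: 20 a_5 + 4 a_4 - 3 a_3 + a_2 = 0  ->  20 a_5 = -4 a_4 + 3 a_3 - a_2 = -5  ->  a_5 = -1/4
  x^4: 30 a_6 + 5 a_5 - 3 a_4 + a_3 = 0  ->  30 a_6 = -5 a_5 + 3 a_4 - a_3 = 11/4  ->  a_6 = 11/120
Truncated series: y(x) = 3 + 3 x + 3 x^2 + (1/2) x^4 - (1/4) x^5 + (11/120) x^6 + O(x^7).

a_0 = 3; a_1 = 3; a_2 = 3; a_3 = 0; a_4 = 1/2; a_5 = -1/4; a_6 = 11/120


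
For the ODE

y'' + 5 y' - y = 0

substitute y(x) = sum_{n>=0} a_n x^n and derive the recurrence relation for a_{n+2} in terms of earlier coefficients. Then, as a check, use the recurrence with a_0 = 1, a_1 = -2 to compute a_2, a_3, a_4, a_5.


Substitute y = sum_n a_n x^n.
y''(x) has coefficient (n+2)(n+1) a_{n+2} at x^n;
5 y'(x) has coefficient 5 (n+1) a_{n+1} at x^n;
-y(x) has coefficient -1 a_n at x^n.
Matching x^n: (n+2)(n+1) a_{n+2} + 5 (n+1) a_{n+1} - 1 a_n = 0.
Thus a_{n+2} = [-5 (n+1) a_{n+1} + 1 a_n] / ((n+1)(n+2)).

Check with a_0 = 1, a_1 = -2 (apply the recurrence for n = 0, 1, 2, 3): a_0 = 1, a_1 = -2, a_2 = 11/2, a_3 = -19/2, a_4 = 37/3, a_5 = -1537/120.

a_(n+2) = [-5 (n+1) a_(n+1) + 1 a_n] / ((n+1)(n+2)); check: a_0 = 1, a_1 = -2, a_2 = 11/2, a_3 = -19/2, a_4 = 37/3, a_5 = -1537/120


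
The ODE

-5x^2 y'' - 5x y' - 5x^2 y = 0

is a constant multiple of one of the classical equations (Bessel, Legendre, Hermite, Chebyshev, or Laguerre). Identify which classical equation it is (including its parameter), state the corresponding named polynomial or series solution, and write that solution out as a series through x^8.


All three coefficients share the factor -5; dividing through by -5 gives  x^2 y'' + x y' + x^2 y = 0.
This matches the Bessel equation x^2 y'' + x y' + (x^2 - nu^2) y = 0 with nu^2 = 0, so nu = 0; the solution bounded at x = 0 is J_0(x).
Frobenius at x = 0: indicial roots ±nu; for r = nu the recurrence k(k + 2nu) c_k = -c_{k-2} gives the standard series J_nu(x) = sum_{k>=0} (-1)^k / (k! (k+nu)!) (x/2)^(2k+nu). Evaluate the first 5 terms:
  k = 0: (-1)^0 / (0! * 0! * 2^0) x^0 = 1/(1*1*1) x^0 = (1) x^0
  k = 1: (-1)^1 / (1! * 1! * 2^2) x^2 = -1/(1*1*4) x^2 = (-1/4) x^2
  k = 2: (-1)^2 / (2! * 2! * 2^4) x^4 = 1/(2*2*16) x^4 = (1/64) x^4
  k = 3: (-1)^3 / (3! * 3! * 2^6) x^6 = -1/(6*6*64) x^6 = (-1/2304) x^6
  k = 4: (-1)^4 / (4! * 4! * 2^8) x^8 = 1/(24*24*256) x^8 = (1/147456) x^8
Hence J_0(x) = x^8/147456 - x^6/2304 + x^4/64 - x^2/4 + 1 + ....

J_0(x); series = x^8/147456 - x^6/2304 + x^4/64 - x^2/4 + 1


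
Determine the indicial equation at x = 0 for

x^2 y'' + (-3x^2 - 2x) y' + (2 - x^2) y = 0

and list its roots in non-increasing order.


Divide by x^2 to reach normal form y'' + P_1(x) y' + P_2(x) y = 0 with P_1(x) = -3 - 2/x and P_2(x) = -1 + 2/x^2.
x = 0 is a singular point because the y'-coefficient -3 - 2/x has a pole at x = 0 and the y-coefficient -1 + 2/x^2 has a pole at x = 0.
It is a regular singular point because x P_1(x) = p(x) = -3x - 2 and x^2 P_2(x) = q(x) = 2 - x^2 are polynomials, hence analytic at x = 0.
p(0) = -2,  q(0) = 2.
Indicial equation: r(r-1) + p(0) r + q(0) = 0, i.e. r^2 + (p(0) - 1) r + q(0) = 0, i.e. r^2 - 3 r + 2 = 0.
Discriminant: (-3)^2 - 4(2) = 1, so r = (3 ± 1)/2.
Solving: r_1 = 2, r_2 = 1.

indicial: r^2 - 3 r + 2 = 0; roots r_1 = 2, r_2 = 1


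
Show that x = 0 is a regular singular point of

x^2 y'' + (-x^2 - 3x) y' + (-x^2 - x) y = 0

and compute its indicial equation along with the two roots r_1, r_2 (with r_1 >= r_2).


Divide by x^2 to reach normal form y'' + P_1(x) y' + P_2(x) y = 0 with P_1(x) = -1 - 3/x and P_2(x) = -1 - 1/x.
x = 0 is a singular point because the y'-coefficient -1 - 3/x has a pole at x = 0 and the y-coefficient -1 - 1/x has a pole at x = 0.
It is a regular singular point because x P_1(x) = p(x) = -x - 3 and x^2 P_2(x) = q(x) = -x^2 - x are polynomials, hence analytic at x = 0.
p(0) = -3,  q(0) = 0.
Indicial equation: r(r-1) + p(0) r + q(0) = 0, i.e. r^2 + (p(0) - 1) r + q(0) = 0, i.e. r^2 - 4 r = 0.
Discriminant: (-4)^2 - 4(0) = 16, so r = (4 ± 4)/2.
Solving: r_1 = 4, r_2 = 0.

indicial: r^2 - 4 r = 0; roots r_1 = 4, r_2 = 0


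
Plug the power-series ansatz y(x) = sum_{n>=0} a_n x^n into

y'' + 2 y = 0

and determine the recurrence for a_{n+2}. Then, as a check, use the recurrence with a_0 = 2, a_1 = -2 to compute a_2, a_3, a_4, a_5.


Substitute y = sum_n a_n x^n into y'' + (const) y = 0.
y''(x) = sum_{n>=0} (n+2)(n+1) a_{n+2} x^n.
The ODE becomes sum_n [(n+2)(n+1) a_{n+2} + 2 a_n] x^n = 0.
Setting each coefficient to zero gives the recurrence:
  (n+2)(n+1) a_{n+2} + 2 a_n = 0,
  a_{n+2} = -2 / ((n+1)(n+2)) a_n.

Check with a_0 = 2, a_1 = -2 (apply the recurrence for n = 0, 1, 2, 3): a_0 = 2, a_1 = -2, a_2 = -2, a_3 = 2/3, a_4 = 1/3, a_5 = -1/15.

a_{n+2} = -2/((n+1)(n+2)) * a_n; check: a_0 = 2, a_1 = -2, a_2 = -2, a_3 = 2/3, a_4 = 1/3, a_5 = -1/15


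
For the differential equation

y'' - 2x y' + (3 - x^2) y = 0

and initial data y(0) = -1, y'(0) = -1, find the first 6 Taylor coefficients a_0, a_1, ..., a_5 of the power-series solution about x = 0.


Ansatz: y(x) = sum_{n>=0} a_n x^n, so y'(x) = sum_{n>=1} n a_n x^(n-1) and y''(x) = sum_{n>=2} n(n-1) a_n x^(n-2).
Substitute into P(x) y'' + Q(x) y' + R(x) y = 0 with P(x) = 1, Q(x) = -2x, R(x) = 3 - x^2, and match powers of x.
Initial conditions: a_0 = -1, a_1 = -1.
Setting the coefficient of each power of x to zero and solving order by order (substituting the coefficients already found):
  x^0: 2 a_2 + 3 a_0 = 0  ->  2 a_2 = -3 a_0 = 3  ->  a_2 = 3/2
  x^1: 6 a_3 + a_1 = 0  ->  6 a_3 = -a_1 = 1  ->  a_3 = 1/6
  x^2: 12 a_4 - a_2 - a_0 = 0  ->  12 a_4 = a_2 + a_0 = 1/2  ->  a_4 = 1/24
  x^3: 20 a_5 - 3 a_3 - a_1 = 0  ->  20 a_5 = 3 a_3 + a_1 = -1/2  ->  a_5 = -1/40
Truncated series: y(x) = -1 - x + (3/2) x^2 + (1/6) x^3 + (1/24) x^4 - (1/40) x^5 + O(x^6).

a_0 = -1; a_1 = -1; a_2 = 3/2; a_3 = 1/6; a_4 = 1/24; a_5 = -1/40


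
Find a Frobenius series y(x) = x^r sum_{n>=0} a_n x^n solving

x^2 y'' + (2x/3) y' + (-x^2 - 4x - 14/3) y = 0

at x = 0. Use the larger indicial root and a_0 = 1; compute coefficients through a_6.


Write in Frobenius form y'' + (p(x)/x) y' + (q(x)/x^2) y = 0:
  p(x) = 2/3,  q(x) = -x^2 - 4x - 14/3.
Indicial equation: r(r-1) + (2/3) r + (-14/3) = 0 -> roots r_1 = 7/3, r_2 = -2.
Take r = r_1 = 7/3. Let y(x) = x^r sum_{n>=0} a_n x^n with a_0 = 1.
Substitute y = x^r sum a_n x^n and match x^{r+n}. The recurrence is
  D(n) a_n - 4 a_{n-1} - 1 a_{n-2} = 0,  where D(n) = (r+n)(r+n-1) + (2/3)(r+n) + (-14/3).
  a_n = [4 a_{n-1} + 1 a_{n-2}] / D(n).
Since the indicial polynomial factors as (r - r_1)(r - r_2), D(n) = (r_1 + n - r_1)(r_1 + n - r_2) = n(n + 13/3).
Evaluating step by step (a_0 = 1):
  n = 1: D(1) = 1(1 + 13/3) = 16/3; numerator = 4(1) = 4; a_1 = (4)/(16/3) = 3/4
  n = 2: D(2) = 2(2 + 13/3) = 38/3; numerator = 4(3/4) + 1(1) = 4; a_2 = (4)/(38/3) = 6/19
  n = 3: D(3) = 3(3 + 13/3) = 22; numerator = 4(6/19) + 1(3/4) = 153/76; a_3 = (153/76)/(22) = 153/1672
  n = 4: D(4) = 4(4 + 13/3) = 100/3; numerator = 4(153/1672) + 1(6/19) = 15/22; a_4 = (15/22)/(100/3) = 9/440
  n = 5: D(5) = 5(5 + 13/3) = 140/3; numerator = 4(9/440) + 1(153/1672) = 1449/8360; a_5 = (1449/8360)/(140/3) = 621/167200
  n = 6: D(6) = 6(6 + 13/3) = 62; numerator = 4(621/167200) + 1(9/440) = 369/10450; a_6 = (369/10450)/(62) = 369/647900

r = 7/3; a_0 = 1; a_1 = 3/4; a_2 = 6/19; a_3 = 153/1672; a_4 = 9/440; a_5 = 621/167200; a_6 = 369/647900


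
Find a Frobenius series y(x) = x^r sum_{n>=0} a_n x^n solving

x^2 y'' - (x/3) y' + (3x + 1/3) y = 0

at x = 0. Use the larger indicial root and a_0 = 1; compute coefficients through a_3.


Write in Frobenius form y'' + (p(x)/x) y' + (q(x)/x^2) y = 0:
  p(x) = -1/3,  q(x) = 3x + 1/3.
Indicial equation: r(r-1) + (-1/3) r + (1/3) = 0 -> roots r_1 = 1, r_2 = 1/3.
Take r = r_1 = 1. Let y(x) = x^r sum_{n>=0} a_n x^n with a_0 = 1.
Substitute y = x^r sum a_n x^n and match x^{r+n}. The recurrence is
  D(n) a_n + 3 a_{n-1} = 0,  where D(n) = (r+n)(r+n-1) + (-1/3)(r+n) + (1/3).
  a_n = -3 / D(n) * a_{n-1}.
Since the indicial polynomial factors as (r - r_1)(r - r_2), D(n) = (r_1 + n - r_1)(r_1 + n - r_2) = n(n + 2/3).
Evaluating step by step (a_0 = 1):
  n = 1: D(1) = 1(1 + 2/3) = 5/3; numerator = -3(1) = -3; a_1 = (-3)/(5/3) = -9/5
  n = 2: D(2) = 2(2 + 2/3) = 16/3; numerator = -3(-9/5) = 27/5; a_2 = (27/5)/(16/3) = 81/80
  n = 3: D(3) = 3(3 + 2/3) = 11; numerator = -3(81/80) = -243/80; a_3 = (-243/80)/(11) = -243/880

r = 1; a_0 = 1; a_1 = -9/5; a_2 = 81/80; a_3 = -243/880


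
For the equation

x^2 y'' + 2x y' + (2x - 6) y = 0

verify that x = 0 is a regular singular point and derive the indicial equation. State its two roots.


Divide by x^2 to reach normal form y'' + P_1(x) y' + P_2(x) y = 0 with P_1(x) = 2/x and P_2(x) = 2/x - 6/x^2.
x = 0 is a singular point because the y'-coefficient 2/x has a pole at x = 0 and the y-coefficient 2/x - 6/x^2 has a pole at x = 0.
It is a regular singular point because x P_1(x) = p(x) = 2 and x^2 P_2(x) = q(x) = 2x - 6 are polynomials, hence analytic at x = 0.
p(0) = 2,  q(0) = -6.
Indicial equation: r(r-1) + p(0) r + q(0) = 0, i.e. r^2 + (p(0) - 1) r + q(0) = 0, i.e. r^2 + 1 r - 6 = 0.
Discriminant: (1)^2 - 4(-6) = 25, so r = (-1 ± 5)/2.
Solving: r_1 = 2, r_2 = -3.

indicial: r^2 + 1 r - 6 = 0; roots r_1 = 2, r_2 = -3


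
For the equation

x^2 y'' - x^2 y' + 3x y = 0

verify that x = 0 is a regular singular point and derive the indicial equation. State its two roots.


Divide by x^2 to reach normal form y'' + P_1(x) y' + P_2(x) y = 0 with P_1(x) = -1 and P_2(x) = 3/x.
x = 0 is a singular point because the y-coefficient 3/x has a pole at x = 0.
It is a regular singular point because x P_1(x) = p(x) = -x and x^2 P_2(x) = q(x) = 3x are polynomials, hence analytic at x = 0.
p(0) = 0,  q(0) = 0.
Indicial equation: r(r-1) + p(0) r + q(0) = 0, i.e. r^2 + (p(0) - 1) r + q(0) = 0, i.e. r^2 - 1 r = 0.
Discriminant: (-1)^2 - 4(0) = 1, so r = (1 ± 1)/2.
Solving: r_1 = 1, r_2 = 0.

indicial: r^2 - 1 r = 0; roots r_1 = 1, r_2 = 0


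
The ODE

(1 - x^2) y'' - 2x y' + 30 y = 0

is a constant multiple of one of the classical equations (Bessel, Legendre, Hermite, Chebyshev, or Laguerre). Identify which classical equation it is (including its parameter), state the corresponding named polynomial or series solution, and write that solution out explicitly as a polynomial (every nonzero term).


The equation is already in a standard form:  (1 - x^2) y'' - 2x y' + 30 y = 0.
This matches the Legendre equation (1 - x^2) y'' - 2x y' + n(n+1) y = 0 (note the -2x y' term) with n(n+1) = 30, so n = 5; the polynomial solution is P_5(x).
With y = sum_k a_k x^k, matching x^k gives (k+2)(k+1) a_{k+2} = [k(k+1) - n(n+1)] a_k = (k - 5)(k + 6) a_k. The right side vanishes at k = 5, so the series with the parity of 5 terminates at degree 5.
Standard normalization (P_n(1) = 1): leading coefficient (2n)!/(2^n (n!)^2) = 3628800/(32*14400) = 63/8, so a_5 = 63/8. Work downward with a_k = (k+1)(k+2) a_{k+2} / ((k - 5)(k + 6)):
  a_3 = (4)(5)(63/8) / ((3 - 5)(3 + 6)) = (315/2)/(-18) = -35/4
  a_1 = (2)(3)(-35/4) / ((1 - 5)(1 + 6)) = (-105/2)/(-28) = 15/8
Hence P_5(x) = 63 x^5/8 - 35 x^3/4 + 15 x/8.

P_5(x); series = 63 x^5/8 - 35 x^3/4 + 15 x/8


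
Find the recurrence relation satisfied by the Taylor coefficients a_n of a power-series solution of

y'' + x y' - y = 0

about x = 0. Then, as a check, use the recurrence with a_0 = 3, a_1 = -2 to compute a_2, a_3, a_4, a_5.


Substitute y = sum_n a_n x^n.
y''(x) has coefficient (n+2)(n+1) a_{n+2} at x^n;
x y'(x) has coefficient n a_n at x^n (shift);
-y(x) has coefficient -1 a_n at x^n.
Matching x^n: (n+2)(n+1) a_{n+2} + (n - 1) a_n = 0.
Thus a_{n+2} = (-n + 1) / ((n+1)(n+2)) * a_n.

Check with a_0 = 3, a_1 = -2 (apply the recurrence for n = 0, 1, 2, 3): a_0 = 3, a_1 = -2, a_2 = 3/2, a_3 = 0, a_4 = -1/8, a_5 = 0.

a_(n+2) = (-n + 1) / ((n+1)(n+2)) * a_n; check: a_0 = 3, a_1 = -2, a_2 = 3/2, a_3 = 0, a_4 = -1/8, a_5 = 0


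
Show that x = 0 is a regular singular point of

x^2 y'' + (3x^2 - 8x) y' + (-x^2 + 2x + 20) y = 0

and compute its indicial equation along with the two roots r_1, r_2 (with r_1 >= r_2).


Divide by x^2 to reach normal form y'' + P_1(x) y' + P_2(x) y = 0 with P_1(x) = 3 - 8/x and P_2(x) = -1 + 2/x + 20/x^2.
x = 0 is a singular point because the y'-coefficient 3 - 8/x has a pole at x = 0 and the y-coefficient -1 + 2/x + 20/x^2 has a pole at x = 0.
It is a regular singular point because x P_1(x) = p(x) = 3x - 8 and x^2 P_2(x) = q(x) = -x^2 + 2x + 20 are polynomials, hence analytic at x = 0.
p(0) = -8,  q(0) = 20.
Indicial equation: r(r-1) + p(0) r + q(0) = 0, i.e. r^2 + (p(0) - 1) r + q(0) = 0, i.e. r^2 - 9 r + 20 = 0.
Discriminant: (-9)^2 - 4(20) = 1, so r = (9 ± 1)/2.
Solving: r_1 = 5, r_2 = 4.

indicial: r^2 - 9 r + 20 = 0; roots r_1 = 5, r_2 = 4


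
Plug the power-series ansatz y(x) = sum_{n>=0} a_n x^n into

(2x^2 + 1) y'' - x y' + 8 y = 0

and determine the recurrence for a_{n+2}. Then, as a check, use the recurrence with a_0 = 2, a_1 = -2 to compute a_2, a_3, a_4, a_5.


Substitute y = sum_n a_n x^n.
(1 + 2 x^2) y'' contributes (n+2)(n+1) a_{n+2} + 2 n(n-1) a_n at x^n.
-x y'(x) contributes -n a_n at x^n.
8 y(x) contributes 8 a_n at x^n.
Matching x^n: (n+2)(n+1) a_{n+2} + (2 n(n-1) - n + 8) a_n = 0.
Thus a_{n+2} = (-2 n(n-1) + n - 8) / ((n+1)(n+2)) * a_n.

Check with a_0 = 2, a_1 = -2 (apply the recurrence for n = 0, 1, 2, 3): a_0 = 2, a_1 = -2, a_2 = -8, a_3 = 7/3, a_4 = 20/3, a_5 = -119/60.

a_(n+2) = (-2 n(n-1) + n - 8) / ((n+1)(n+2)) * a_n; check: a_0 = 2, a_1 = -2, a_2 = -8, a_3 = 7/3, a_4 = 20/3, a_5 = -119/60


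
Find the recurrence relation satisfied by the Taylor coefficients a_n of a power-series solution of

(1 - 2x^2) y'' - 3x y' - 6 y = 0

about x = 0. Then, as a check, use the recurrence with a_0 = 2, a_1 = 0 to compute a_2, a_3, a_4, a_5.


Substitute y = sum_n a_n x^n.
(1 - 2 x^2) y'' contributes (n+2)(n+1) a_{n+2} - 2 n(n-1) a_n at x^n.
-3 x y'(x) contributes -3 n a_n at x^n.
-6 y(x) contributes -6 a_n at x^n.
Matching x^n: (n+2)(n+1) a_{n+2} + (-2 n(n-1) - 3 n - 6) a_n = 0.
Thus a_{n+2} = (2 n(n-1) + 3 n + 6) / ((n+1)(n+2)) * a_n.

Check with a_0 = 2, a_1 = 0 (apply the recurrence for n = 0, 1, 2, 3): a_0 = 2, a_1 = 0, a_2 = 6, a_3 = 0, a_4 = 8, a_5 = 0.

a_(n+2) = (2 n(n-1) + 3 n + 6) / ((n+1)(n+2)) * a_n; check: a_0 = 2, a_1 = 0, a_2 = 6, a_3 = 0, a_4 = 8, a_5 = 0


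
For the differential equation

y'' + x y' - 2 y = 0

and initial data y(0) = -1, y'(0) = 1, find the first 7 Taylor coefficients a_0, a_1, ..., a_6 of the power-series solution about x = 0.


Ansatz: y(x) = sum_{n>=0} a_n x^n, so y'(x) = sum_{n>=1} n a_n x^(n-1) and y''(x) = sum_{n>=2} n(n-1) a_n x^(n-2).
Substitute into P(x) y'' + Q(x) y' + R(x) y = 0 with P(x) = 1, Q(x) = x, R(x) = -2, and match powers of x.
Initial conditions: a_0 = -1, a_1 = 1.
Setting the coefficient of each power of x to zero and solving order by order (substituting the coefficients already found):
  x^0: 2 a_2 - 2 a_0 = 0  ->  2 a_2 = 2 a_0 = -2  ->  a_2 = -1
  x^1: 6 a_3 - a_1 = 0  ->  6 a_3 = a_1 = 1  ->  a_3 = 1/6
  x^2: 12 a_4 = 0  ->  a_4 = 0
  x^3: 20 a_5 + a_3 = 0  ->  20 a_5 = -a_3 = -1/6  ->  a_5 = -1/120
  x^4: 30 a_6 + 2 a_4 = 0  ->  30 a_6 = -2 a_4 = 0  ->  a_6 = 0
Truncated series: y(x) = -1 + x - x^2 + (1/6) x^3 - (1/120) x^5 + O(x^7).

a_0 = -1; a_1 = 1; a_2 = -1; a_3 = 1/6; a_4 = 0; a_5 = -1/120; a_6 = 0


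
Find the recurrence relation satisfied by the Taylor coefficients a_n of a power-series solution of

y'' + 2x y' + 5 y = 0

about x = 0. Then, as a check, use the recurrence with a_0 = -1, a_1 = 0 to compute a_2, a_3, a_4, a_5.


Substitute y = sum_n a_n x^n.
y''(x) has coefficient (n+2)(n+1) a_{n+2} at x^n;
2 x y'(x) has coefficient 2 n a_n at x^n (shift);
5 y(x) has coefficient 5 a_n at x^n.
Matching x^n: (n+2)(n+1) a_{n+2} + (2n + 5) a_n = 0.
Thus a_{n+2} = (-2n - 5) / ((n+1)(n+2)) * a_n.

Check with a_0 = -1, a_1 = 0 (apply the recurrence for n = 0, 1, 2, 3): a_0 = -1, a_1 = 0, a_2 = 5/2, a_3 = 0, a_4 = -15/8, a_5 = 0.

a_(n+2) = (-2n - 5) / ((n+1)(n+2)) * a_n; check: a_0 = -1, a_1 = 0, a_2 = 5/2, a_3 = 0, a_4 = -15/8, a_5 = 0


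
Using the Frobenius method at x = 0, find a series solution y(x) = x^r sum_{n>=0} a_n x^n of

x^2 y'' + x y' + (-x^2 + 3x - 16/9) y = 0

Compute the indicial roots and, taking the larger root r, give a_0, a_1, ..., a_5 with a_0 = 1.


Write in Frobenius form y'' + (p(x)/x) y' + (q(x)/x^2) y = 0:
  p(x) = 1,  q(x) = -x^2 + 3x - 16/9.
Indicial equation: r(r-1) + (1) r + (-16/9) = 0 -> roots r_1 = 4/3, r_2 = -4/3.
Take r = r_1 = 4/3. Let y(x) = x^r sum_{n>=0} a_n x^n with a_0 = 1.
Substitute y = x^r sum a_n x^n and match x^{r+n}. The recurrence is
  D(n) a_n + 3 a_{n-1} - 1 a_{n-2} = 0,  where D(n) = (r+n)(r+n-1) + (1)(r+n) + (-16/9).
  a_n = [-3 a_{n-1} + 1 a_{n-2}] / D(n).
Since the indicial polynomial factors as (r - r_1)(r - r_2), D(n) = (r_1 + n - r_1)(r_1 + n - r_2) = n(n + 8/3).
Evaluating step by step (a_0 = 1):
  n = 1: D(1) = 1(1 + 8/3) = 11/3; numerator = -3(1) = -3; a_1 = (-3)/(11/3) = -9/11
  n = 2: D(2) = 2(2 + 8/3) = 28/3; numerator = -3(-9/11) + 1(1) = 38/11; a_2 = (38/11)/(28/3) = 57/154
  n = 3: D(3) = 3(3 + 8/3) = 17; numerator = -3(57/154) + 1(-9/11) = -27/14; a_3 = (-27/14)/(17) = -27/238
  n = 4: D(4) = 4(4 + 8/3) = 80/3; numerator = -3(-27/238) + 1(57/154) = 930/1309; a_4 = (930/1309)/(80/3) = 279/10472
  n = 5: D(5) = 5(5 + 8/3) = 115/3; numerator = -3(279/10472) + 1(-27/238) = -2025/10472; a_5 = (-2025/10472)/(115/3) = -1215/240856

r = 4/3; a_0 = 1; a_1 = -9/11; a_2 = 57/154; a_3 = -27/238; a_4 = 279/10472; a_5 = -1215/240856


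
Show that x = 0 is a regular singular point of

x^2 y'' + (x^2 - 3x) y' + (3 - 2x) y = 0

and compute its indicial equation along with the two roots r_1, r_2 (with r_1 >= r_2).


Divide by x^2 to reach normal form y'' + P_1(x) y' + P_2(x) y = 0 with P_1(x) = 1 - 3/x and P_2(x) = -2/x + 3/x^2.
x = 0 is a singular point because the y'-coefficient 1 - 3/x has a pole at x = 0 and the y-coefficient -2/x + 3/x^2 has a pole at x = 0.
It is a regular singular point because x P_1(x) = p(x) = x - 3 and x^2 P_2(x) = q(x) = 3 - 2x are polynomials, hence analytic at x = 0.
p(0) = -3,  q(0) = 3.
Indicial equation: r(r-1) + p(0) r + q(0) = 0, i.e. r^2 + (p(0) - 1) r + q(0) = 0, i.e. r^2 - 4 r + 3 = 0.
Discriminant: (-4)^2 - 4(3) = 4, so r = (4 ± 2)/2.
Solving: r_1 = 3, r_2 = 1.

indicial: r^2 - 4 r + 3 = 0; roots r_1 = 3, r_2 = 1


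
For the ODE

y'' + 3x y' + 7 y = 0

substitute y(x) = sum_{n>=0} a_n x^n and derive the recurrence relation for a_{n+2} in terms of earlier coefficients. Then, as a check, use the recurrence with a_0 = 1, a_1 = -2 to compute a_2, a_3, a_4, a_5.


Substitute y = sum_n a_n x^n.
y''(x) has coefficient (n+2)(n+1) a_{n+2} at x^n;
3 x y'(x) has coefficient 3 n a_n at x^n (shift);
7 y(x) has coefficient 7 a_n at x^n.
Matching x^n: (n+2)(n+1) a_{n+2} + (3n + 7) a_n = 0.
Thus a_{n+2} = (-3n - 7) / ((n+1)(n+2)) * a_n.

Check with a_0 = 1, a_1 = -2 (apply the recurrence for n = 0, 1, 2, 3): a_0 = 1, a_1 = -2, a_2 = -7/2, a_3 = 10/3, a_4 = 91/24, a_5 = -8/3.

a_(n+2) = (-3n - 7) / ((n+1)(n+2)) * a_n; check: a_0 = 1, a_1 = -2, a_2 = -7/2, a_3 = 10/3, a_4 = 91/24, a_5 = -8/3


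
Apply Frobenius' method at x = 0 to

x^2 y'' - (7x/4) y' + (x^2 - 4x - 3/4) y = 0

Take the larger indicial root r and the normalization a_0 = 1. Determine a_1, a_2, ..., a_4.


Write in Frobenius form y'' + (p(x)/x) y' + (q(x)/x^2) y = 0:
  p(x) = -7/4,  q(x) = x^2 - 4x - 3/4.
Indicial equation: r(r-1) + (-7/4) r + (-3/4) = 0 -> roots r_1 = 3, r_2 = -1/4.
Take r = r_1 = 3. Let y(x) = x^r sum_{n>=0} a_n x^n with a_0 = 1.
Substitute y = x^r sum a_n x^n and match x^{r+n}. The recurrence is
  D(n) a_n - 4 a_{n-1} + 1 a_{n-2} = 0,  where D(n) = (r+n)(r+n-1) + (-7/4)(r+n) + (-3/4).
  a_n = [4 a_{n-1} - 1 a_{n-2}] / D(n).
Since the indicial polynomial factors as (r - r_1)(r - r_2), D(n) = (r_1 + n - r_1)(r_1 + n - r_2) = n(n + 13/4).
Evaluating step by step (a_0 = 1):
  n = 1: D(1) = 1(1 + 13/4) = 17/4; numerator = 4(1) = 4; a_1 = (4)/(17/4) = 16/17
  n = 2: D(2) = 2(2 + 13/4) = 21/2; numerator = 4(16/17) - 1(1) = 47/17; a_2 = (47/17)/(21/2) = 94/357
  n = 3: D(3) = 3(3 + 13/4) = 75/4; numerator = 4(94/357) - 1(16/17) = 40/357; a_3 = (40/357)/(75/4) = 32/5355
  n = 4: D(4) = 4(4 + 13/4) = 29; numerator = 4(32/5355) - 1(94/357) = -1282/5355; a_4 = (-1282/5355)/(29) = -1282/155295

r = 3; a_0 = 1; a_1 = 16/17; a_2 = 94/357; a_3 = 32/5355; a_4 = -1282/155295


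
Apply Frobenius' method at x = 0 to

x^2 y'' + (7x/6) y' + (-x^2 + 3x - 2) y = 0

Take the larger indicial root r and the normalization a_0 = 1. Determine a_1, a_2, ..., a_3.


Write in Frobenius form y'' + (p(x)/x) y' + (q(x)/x^2) y = 0:
  p(x) = 7/6,  q(x) = -x^2 + 3x - 2.
Indicial equation: r(r-1) + (7/6) r + (-2) = 0 -> roots r_1 = 4/3, r_2 = -3/2.
Take r = r_1 = 4/3. Let y(x) = x^r sum_{n>=0} a_n x^n with a_0 = 1.
Substitute y = x^r sum a_n x^n and match x^{r+n}. The recurrence is
  D(n) a_n + 3 a_{n-1} - 1 a_{n-2} = 0,  where D(n) = (r+n)(r+n-1) + (7/6)(r+n) + (-2).
  a_n = [-3 a_{n-1} + 1 a_{n-2}] / D(n).
Since the indicial polynomial factors as (r - r_1)(r - r_2), D(n) = (r_1 + n - r_1)(r_1 + n - r_2) = n(n + 17/6).
Evaluating step by step (a_0 = 1):
  n = 1: D(1) = 1(1 + 17/6) = 23/6; numerator = -3(1) = -3; a_1 = (-3)/(23/6) = -18/23
  n = 2: D(2) = 2(2 + 17/6) = 29/3; numerator = -3(-18/23) + 1(1) = 77/23; a_2 = (77/23)/(29/3) = 231/667
  n = 3: D(3) = 3(3 + 17/6) = 35/2; numerator = -3(231/667) + 1(-18/23) = -1215/667; a_3 = (-1215/667)/(35/2) = -486/4669

r = 4/3; a_0 = 1; a_1 = -18/23; a_2 = 231/667; a_3 = -486/4669


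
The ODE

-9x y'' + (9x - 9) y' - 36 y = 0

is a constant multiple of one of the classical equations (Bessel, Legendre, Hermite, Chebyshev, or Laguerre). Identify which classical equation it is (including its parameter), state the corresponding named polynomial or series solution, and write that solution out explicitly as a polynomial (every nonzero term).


All three coefficients share the factor -9; dividing through by -9 gives  x y'' + (1 - x) y' + 4 y = 0.
This matches the Laguerre equation x y'' + (1 - x) y' + n y = 0 with n = 4; the polynomial solution is L_4(x).
With y = sum_k a_k x^k, matching x^k gives (k+1)k a_{k+1} + (k+1) a_{k+1} - k a_k + n a_k = 0, i.e. (k+1)^2 a_{k+1} = (k - n) a_k = (k - 4) a_k. The right side vanishes at k = 4, so the series terminates at degree 4.
Standard normalization L_n(0) = 1 gives a_0 = 1. Work upward with a_{k+1} = (k - 4) a_k / (k+1)^2:
  a_1 = (0 - 4)(1) / 1^2 = -4/1 = -4
  a_2 = (1 - 4)(-4) / 2^2 = 12/4 = 3
  a_3 = (2 - 4)(3) / 3^2 = -6/9 = -2/3
  a_4 = (3 - 4)(-2/3) / 4^2 = (2/3)/16 = 1/24
Hence L_4(x) = x^4/24 - 2 x^3/3 + 3 x^2 - 4 x + 1.

L_4(x); series = x^4/24 - 2 x^3/3 + 3 x^2 - 4 x + 1


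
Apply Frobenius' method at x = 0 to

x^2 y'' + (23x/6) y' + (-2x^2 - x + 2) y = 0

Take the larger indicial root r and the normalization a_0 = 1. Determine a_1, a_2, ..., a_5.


Write in Frobenius form y'' + (p(x)/x) y' + (q(x)/x^2) y = 0:
  p(x) = 23/6,  q(x) = -2x^2 - x + 2.
Indicial equation: r(r-1) + (23/6) r + (2) = 0 -> roots r_1 = -4/3, r_2 = -3/2.
Take r = r_1 = -4/3. Let y(x) = x^r sum_{n>=0} a_n x^n with a_0 = 1.
Substitute y = x^r sum a_n x^n and match x^{r+n}. The recurrence is
  D(n) a_n - 1 a_{n-1} - 2 a_{n-2} = 0,  where D(n) = (r+n)(r+n-1) + (23/6)(r+n) + (2).
  a_n = [1 a_{n-1} + 2 a_{n-2}] / D(n).
Since the indicial polynomial factors as (r - r_1)(r - r_2), D(n) = (r_1 + n - r_1)(r_1 + n - r_2) = n(n + 1/6).
Evaluating step by step (a_0 = 1):
  n = 1: D(1) = 1(1 + 1/6) = 7/6; numerator = 1(1) = 1; a_1 = (1)/(7/6) = 6/7
  n = 2: D(2) = 2(2 + 1/6) = 13/3; numerator = 1(6/7) + 2(1) = 20/7; a_2 = (20/7)/(13/3) = 60/91
  n = 3: D(3) = 3(3 + 1/6) = 19/2; numerator = 1(60/91) + 2(6/7) = 216/91; a_3 = (216/91)/(19/2) = 432/1729
  n = 4: D(4) = 4(4 + 1/6) = 50/3; numerator = 1(432/1729) + 2(60/91) = 2712/1729; a_4 = (2712/1729)/(50/3) = 4068/43225
  n = 5: D(5) = 5(5 + 1/6) = 155/6; numerator = 1(4068/43225) + 2(432/1729) = 25668/43225; a_5 = (25668/43225)/(155/6) = 4968/216125

r = -4/3; a_0 = 1; a_1 = 6/7; a_2 = 60/91; a_3 = 432/1729; a_4 = 4068/43225; a_5 = 4968/216125


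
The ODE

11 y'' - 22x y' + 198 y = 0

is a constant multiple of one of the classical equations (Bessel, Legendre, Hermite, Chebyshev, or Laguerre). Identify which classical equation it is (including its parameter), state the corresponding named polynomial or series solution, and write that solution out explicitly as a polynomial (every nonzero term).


All three coefficients share the factor 11; dividing through by 11 gives  y'' - 2x y' + 18 y = 0.
This matches the Hermite equation y'' - 2x y' + 2n y = 0 with 2n = 18, so n = 9; the polynomial solution is H_9(x).
With y = sum_k a_k x^k, matching x^k gives (k+2)(k+1) a_{k+2} = 2(k - n) a_k = 2(k - 9) a_k. The right side vanishes at k = 9, so the series with the parity of 9 terminates at degree 9.
Standard normalization: leading coefficient of H_n is 2^n, so a_9 = 2^9 = 512. Work downward with a_k = (k+1)(k+2) a_{k+2} / (2(k - n)):
  a_7 = (8)(9)(512) / (2(7 - 9)) = 36864/(-4) = -9216
  a_5 = (6)(7)(-9216) / (2(5 - 9)) = -387072/(-8) = 48384
  a_3 = (4)(5)(48384) / (2(3 - 9)) = 967680/(-12) = -80640
  a_1 = (2)(3)(-80640) / (2(1 - 9)) = -483840/(-16) = 30240
Hence H_9(x) = 512 x^9 - 9216 x^7 + 48384 x^5 - 80640 x^3 + 30240 x.

H_9(x); series = 512 x^9 - 9216 x^7 + 48384 x^5 - 80640 x^3 + 30240 x


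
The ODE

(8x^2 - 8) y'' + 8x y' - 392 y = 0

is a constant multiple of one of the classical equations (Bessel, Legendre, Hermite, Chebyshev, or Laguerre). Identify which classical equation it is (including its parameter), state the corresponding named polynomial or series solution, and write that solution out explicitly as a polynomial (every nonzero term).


All three coefficients share the factor -8; dividing through by -8 gives  (1 - x^2) y'' - x y' + 49 y = 0.
This matches the Chebyshev equation (1 - x^2) y'' - x y' + n^2 y = 0 (note the -x y' term, not -2x y') with n^2 = 49, so n = 7; the polynomial solution is T_7(x).
With y = sum_k a_k x^k, matching x^k gives (k+2)(k+1) a_{k+2} = (k^2 - n^2) a_k = (k - 7)(k + 7) a_k. The right side vanishes at k = 7, so the series with the parity of 7 terminates at degree 7.
Standard normalization: leading coefficient of T_n is 2^(n-1), so a_7 = 2^6 = 64. Work downward with a_k = (k+1)(k+2) a_{k+2} / ((k - 7)(k + 7)):
  a_5 = (6)(7)(64) / ((5 - 7)(5 + 7)) = 2688/(-24) = -112
  a_3 = (4)(5)(-112) / ((3 - 7)(3 + 7)) = -2240/(-40) = 56
  a_1 = (2)(3)(56) / ((1 - 7)(1 + 7)) = 336/(-48) = -7
Hence T_7(x) = 64 x^7 - 112 x^5 + 56 x^3 - 7 x.

T_7(x); series = 64 x^7 - 112 x^5 + 56 x^3 - 7 x


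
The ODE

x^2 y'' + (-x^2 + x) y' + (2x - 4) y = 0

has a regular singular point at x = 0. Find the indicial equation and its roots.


Divide by x^2 to reach normal form y'' + P_1(x) y' + P_2(x) y = 0 with P_1(x) = -1 + 1/x and P_2(x) = 2/x - 4/x^2.
x = 0 is a singular point because the y'-coefficient -1 + 1/x has a pole at x = 0 and the y-coefficient 2/x - 4/x^2 has a pole at x = 0.
It is a regular singular point because x P_1(x) = p(x) = 1 - x and x^2 P_2(x) = q(x) = 2x - 4 are polynomials, hence analytic at x = 0.
p(0) = 1,  q(0) = -4.
Indicial equation: r(r-1) + p(0) r + q(0) = 0, i.e. r^2 + (p(0) - 1) r + q(0) = 0, i.e. r^2 - 4 = 0.
Discriminant: (0)^2 - 4(-4) = 16, so r = (0 ± 4)/2.
Solving: r_1 = 2, r_2 = -2.

indicial: r^2 - 4 = 0; roots r_1 = 2, r_2 = -2


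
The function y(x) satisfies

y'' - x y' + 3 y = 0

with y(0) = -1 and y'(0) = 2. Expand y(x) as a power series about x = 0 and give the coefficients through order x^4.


Ansatz: y(x) = sum_{n>=0} a_n x^n, so y'(x) = sum_{n>=1} n a_n x^(n-1) and y''(x) = sum_{n>=2} n(n-1) a_n x^(n-2).
Substitute into P(x) y'' + Q(x) y' + R(x) y = 0 with P(x) = 1, Q(x) = -x, R(x) = 3, and match powers of x.
Initial conditions: a_0 = -1, a_1 = 2.
Setting the coefficient of each power of x to zero and solving order by order (substituting the coefficients already found):
  x^0: 2 a_2 + 3 a_0 = 0  ->  2 a_2 = -3 a_0 = 3  ->  a_2 = 3/2
  x^1: 6 a_3 + 2 a_1 = 0  ->  6 a_3 = -2 a_1 = -4  ->  a_3 = -2/3
  x^2: 12 a_4 + a_2 = 0  ->  12 a_4 = -a_2 = -3/2  ->  a_4 = -1/8
Truncated series: y(x) = -1 + 2 x + (3/2) x^2 - (2/3) x^3 - (1/8) x^4 + O(x^5).

a_0 = -1; a_1 = 2; a_2 = 3/2; a_3 = -2/3; a_4 = -1/8
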